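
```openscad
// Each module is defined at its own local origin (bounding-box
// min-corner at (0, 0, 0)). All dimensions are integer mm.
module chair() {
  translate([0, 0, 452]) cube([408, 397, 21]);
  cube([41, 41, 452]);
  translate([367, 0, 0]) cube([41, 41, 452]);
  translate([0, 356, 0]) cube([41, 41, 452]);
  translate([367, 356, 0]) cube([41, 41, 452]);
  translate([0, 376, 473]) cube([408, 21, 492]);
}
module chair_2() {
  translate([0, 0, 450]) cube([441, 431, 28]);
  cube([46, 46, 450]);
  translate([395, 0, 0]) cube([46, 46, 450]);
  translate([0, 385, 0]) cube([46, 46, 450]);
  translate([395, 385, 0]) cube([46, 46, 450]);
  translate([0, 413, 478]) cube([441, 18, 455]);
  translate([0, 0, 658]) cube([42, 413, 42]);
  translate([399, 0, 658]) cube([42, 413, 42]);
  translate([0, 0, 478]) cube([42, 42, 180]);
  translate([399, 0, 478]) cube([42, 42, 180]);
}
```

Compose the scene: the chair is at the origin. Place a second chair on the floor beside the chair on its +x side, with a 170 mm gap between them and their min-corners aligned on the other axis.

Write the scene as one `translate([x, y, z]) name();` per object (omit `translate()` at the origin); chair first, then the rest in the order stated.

chair();
translate([578, 0, 0]) chair_2();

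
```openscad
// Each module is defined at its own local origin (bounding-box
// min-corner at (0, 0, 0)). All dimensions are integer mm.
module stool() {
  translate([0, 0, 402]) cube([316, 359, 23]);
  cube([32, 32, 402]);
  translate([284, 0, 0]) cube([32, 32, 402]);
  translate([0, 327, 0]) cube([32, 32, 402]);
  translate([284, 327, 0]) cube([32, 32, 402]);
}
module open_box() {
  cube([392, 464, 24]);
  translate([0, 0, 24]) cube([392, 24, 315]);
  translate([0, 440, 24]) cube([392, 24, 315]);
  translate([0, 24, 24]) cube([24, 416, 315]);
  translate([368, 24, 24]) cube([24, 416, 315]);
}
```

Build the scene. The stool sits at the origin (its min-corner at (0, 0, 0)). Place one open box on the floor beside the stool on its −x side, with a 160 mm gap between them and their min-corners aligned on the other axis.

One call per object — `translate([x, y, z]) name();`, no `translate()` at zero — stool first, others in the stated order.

stool();
translate([-552, 0, 0]) open_box();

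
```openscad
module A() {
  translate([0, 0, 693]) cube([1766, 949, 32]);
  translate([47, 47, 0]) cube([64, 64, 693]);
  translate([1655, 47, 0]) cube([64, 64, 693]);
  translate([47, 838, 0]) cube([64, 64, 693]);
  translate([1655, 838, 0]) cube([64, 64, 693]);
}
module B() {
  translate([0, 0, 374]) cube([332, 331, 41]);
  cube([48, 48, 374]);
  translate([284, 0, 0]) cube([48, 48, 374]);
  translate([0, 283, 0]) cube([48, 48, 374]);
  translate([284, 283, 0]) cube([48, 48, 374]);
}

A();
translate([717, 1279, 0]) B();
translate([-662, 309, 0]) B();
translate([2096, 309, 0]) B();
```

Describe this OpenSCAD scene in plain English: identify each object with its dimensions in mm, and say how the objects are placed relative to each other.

A is a rectangular dining table. The top is 1766×949×32 mm with its upper surface at z = 725 mm. It stands on four 64×64 mm square legs, each inset 47 mm from the nearest pair of top edges, running from the floor to the underside of the top.

B is a four-legged stool. The seat is 332×331 mm, 41 mm thick, top at z = 415 mm. It stands on four square legs, each 48×48 mm in cross-section, from z = 0 to the seat underside, each flush with a corner of the seat.

Three stools sit around the table at the +y, −x, +x sides.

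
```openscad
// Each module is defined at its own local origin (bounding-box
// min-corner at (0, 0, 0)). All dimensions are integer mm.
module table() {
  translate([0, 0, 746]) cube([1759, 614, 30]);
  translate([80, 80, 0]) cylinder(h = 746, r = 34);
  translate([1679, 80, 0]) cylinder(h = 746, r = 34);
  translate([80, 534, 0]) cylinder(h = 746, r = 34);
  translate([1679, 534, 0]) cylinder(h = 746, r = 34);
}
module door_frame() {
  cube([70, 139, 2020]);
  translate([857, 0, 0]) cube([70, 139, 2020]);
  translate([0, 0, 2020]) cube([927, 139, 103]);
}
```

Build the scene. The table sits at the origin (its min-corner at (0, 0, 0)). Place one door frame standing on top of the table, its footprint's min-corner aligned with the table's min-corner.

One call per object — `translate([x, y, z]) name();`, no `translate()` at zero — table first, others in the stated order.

table();
translate([0, 0, 776]) door_frame();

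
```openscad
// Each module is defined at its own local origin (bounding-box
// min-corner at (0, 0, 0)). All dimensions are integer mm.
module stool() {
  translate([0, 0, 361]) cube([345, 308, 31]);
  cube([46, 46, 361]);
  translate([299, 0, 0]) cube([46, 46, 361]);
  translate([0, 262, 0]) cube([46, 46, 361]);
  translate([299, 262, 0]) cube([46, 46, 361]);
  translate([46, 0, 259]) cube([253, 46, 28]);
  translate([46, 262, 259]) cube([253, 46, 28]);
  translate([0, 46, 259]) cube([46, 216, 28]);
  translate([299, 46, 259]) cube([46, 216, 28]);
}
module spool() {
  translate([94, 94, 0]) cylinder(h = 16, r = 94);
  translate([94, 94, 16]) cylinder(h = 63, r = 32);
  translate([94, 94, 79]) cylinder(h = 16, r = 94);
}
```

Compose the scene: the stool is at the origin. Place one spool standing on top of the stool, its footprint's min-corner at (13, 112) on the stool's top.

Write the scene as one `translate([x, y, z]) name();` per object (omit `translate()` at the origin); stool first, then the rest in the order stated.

stool();
translate([13, 112, 392]) spool();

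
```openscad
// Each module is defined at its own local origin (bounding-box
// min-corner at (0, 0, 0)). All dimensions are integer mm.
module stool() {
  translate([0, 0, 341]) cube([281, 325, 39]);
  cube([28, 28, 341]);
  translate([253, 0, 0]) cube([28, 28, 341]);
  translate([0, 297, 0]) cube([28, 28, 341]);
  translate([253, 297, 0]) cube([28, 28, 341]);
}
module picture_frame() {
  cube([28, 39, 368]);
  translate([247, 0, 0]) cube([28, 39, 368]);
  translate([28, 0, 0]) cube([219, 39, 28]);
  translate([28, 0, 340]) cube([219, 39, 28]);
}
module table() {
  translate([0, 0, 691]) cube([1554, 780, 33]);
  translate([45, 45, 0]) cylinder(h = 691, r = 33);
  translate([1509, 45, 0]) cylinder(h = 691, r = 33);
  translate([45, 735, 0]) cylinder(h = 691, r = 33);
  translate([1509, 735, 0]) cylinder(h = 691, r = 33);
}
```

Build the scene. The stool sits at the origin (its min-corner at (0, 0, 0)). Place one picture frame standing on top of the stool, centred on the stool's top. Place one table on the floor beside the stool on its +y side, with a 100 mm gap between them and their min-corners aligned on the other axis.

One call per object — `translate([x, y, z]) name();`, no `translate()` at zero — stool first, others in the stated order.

stool();
translate([3, 143, 380]) picture_frame();
translate([0, 425, 0]) table();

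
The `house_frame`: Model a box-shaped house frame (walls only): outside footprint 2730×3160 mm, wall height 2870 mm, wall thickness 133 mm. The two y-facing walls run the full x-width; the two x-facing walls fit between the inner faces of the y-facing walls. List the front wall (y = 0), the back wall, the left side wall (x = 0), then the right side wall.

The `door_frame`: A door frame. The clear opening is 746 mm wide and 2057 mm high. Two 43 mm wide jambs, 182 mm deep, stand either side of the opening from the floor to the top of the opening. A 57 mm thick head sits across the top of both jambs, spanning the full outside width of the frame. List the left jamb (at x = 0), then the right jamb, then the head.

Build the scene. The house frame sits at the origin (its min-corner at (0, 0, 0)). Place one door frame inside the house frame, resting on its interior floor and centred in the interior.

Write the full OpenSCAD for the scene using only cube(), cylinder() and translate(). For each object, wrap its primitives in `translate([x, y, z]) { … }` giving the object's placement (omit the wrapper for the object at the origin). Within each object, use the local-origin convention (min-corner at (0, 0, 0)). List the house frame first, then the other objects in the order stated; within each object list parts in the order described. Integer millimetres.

cube([2730, 133, 2870]);
translate([0, 3027, 0]) cube([2730, 133, 2870]);
translate([0, 133, 0]) cube([133, 2894, 2870]);
translate([2597, 133, 0]) cube([133, 2894, 2870]);
translate([949, 1489, 0]) {
  cube([43, 182, 2057]);
  translate([789, 0, 0]) cube([43, 182, 2057]);
  translate([0, 0, 2057]) cube([832, 182, 57]);
}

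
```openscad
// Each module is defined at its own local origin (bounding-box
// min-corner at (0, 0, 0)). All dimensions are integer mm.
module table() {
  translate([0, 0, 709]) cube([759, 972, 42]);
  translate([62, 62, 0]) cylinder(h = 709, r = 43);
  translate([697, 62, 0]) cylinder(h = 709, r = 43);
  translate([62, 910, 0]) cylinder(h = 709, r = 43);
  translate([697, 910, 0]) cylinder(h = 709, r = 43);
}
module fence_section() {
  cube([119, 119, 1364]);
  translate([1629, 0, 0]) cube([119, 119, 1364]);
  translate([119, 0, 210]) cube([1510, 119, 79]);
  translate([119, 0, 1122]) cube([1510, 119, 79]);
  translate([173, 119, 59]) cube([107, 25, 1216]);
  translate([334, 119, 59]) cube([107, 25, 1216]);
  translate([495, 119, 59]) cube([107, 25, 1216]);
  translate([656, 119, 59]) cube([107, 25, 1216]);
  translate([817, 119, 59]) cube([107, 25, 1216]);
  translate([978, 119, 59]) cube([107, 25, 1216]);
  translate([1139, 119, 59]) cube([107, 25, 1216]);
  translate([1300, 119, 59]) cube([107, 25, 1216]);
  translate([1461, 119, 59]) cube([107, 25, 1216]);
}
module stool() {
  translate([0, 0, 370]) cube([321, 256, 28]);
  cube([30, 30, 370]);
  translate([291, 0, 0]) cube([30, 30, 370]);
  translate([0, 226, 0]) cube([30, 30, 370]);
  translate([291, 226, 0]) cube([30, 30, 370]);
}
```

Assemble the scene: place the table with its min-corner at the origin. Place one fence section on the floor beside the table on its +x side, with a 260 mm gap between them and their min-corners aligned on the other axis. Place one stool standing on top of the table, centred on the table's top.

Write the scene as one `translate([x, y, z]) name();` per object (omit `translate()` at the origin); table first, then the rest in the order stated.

table();
translate([1019, 0, 0]) fence_section();
translate([219, 358, 751]) stool();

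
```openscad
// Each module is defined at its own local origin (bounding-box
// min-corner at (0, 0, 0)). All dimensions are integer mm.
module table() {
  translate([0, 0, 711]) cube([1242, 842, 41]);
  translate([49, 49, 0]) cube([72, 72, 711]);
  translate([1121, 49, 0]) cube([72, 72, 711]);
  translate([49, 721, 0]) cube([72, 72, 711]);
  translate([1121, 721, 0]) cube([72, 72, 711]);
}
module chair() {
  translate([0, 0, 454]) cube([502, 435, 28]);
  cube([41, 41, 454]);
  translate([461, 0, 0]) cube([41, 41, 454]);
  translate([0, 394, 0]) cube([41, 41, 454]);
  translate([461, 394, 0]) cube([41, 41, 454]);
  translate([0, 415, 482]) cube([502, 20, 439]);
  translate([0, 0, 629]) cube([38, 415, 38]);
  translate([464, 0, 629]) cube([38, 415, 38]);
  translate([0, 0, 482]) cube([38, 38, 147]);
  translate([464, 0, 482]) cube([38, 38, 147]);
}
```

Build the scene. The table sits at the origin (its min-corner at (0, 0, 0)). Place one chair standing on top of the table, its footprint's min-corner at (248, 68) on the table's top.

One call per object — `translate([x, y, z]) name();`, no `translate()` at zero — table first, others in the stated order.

table();
translate([248, 68, 752]) chair();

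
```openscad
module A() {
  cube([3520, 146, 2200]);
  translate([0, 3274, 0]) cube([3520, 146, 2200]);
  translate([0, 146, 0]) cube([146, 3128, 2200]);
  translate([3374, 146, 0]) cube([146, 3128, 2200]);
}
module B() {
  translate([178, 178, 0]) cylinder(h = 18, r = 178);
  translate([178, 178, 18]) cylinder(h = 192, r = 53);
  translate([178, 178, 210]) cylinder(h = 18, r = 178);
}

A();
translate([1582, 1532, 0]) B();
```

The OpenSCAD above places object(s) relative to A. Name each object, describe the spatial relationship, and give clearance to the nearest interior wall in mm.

Clearances: x = 1436, y = 1386; minimum 1386 mm.

A is a house frame. B is a spool. The spool sits inside the house frame, centred. The clearance to the nearest interior wall is 1386 mm.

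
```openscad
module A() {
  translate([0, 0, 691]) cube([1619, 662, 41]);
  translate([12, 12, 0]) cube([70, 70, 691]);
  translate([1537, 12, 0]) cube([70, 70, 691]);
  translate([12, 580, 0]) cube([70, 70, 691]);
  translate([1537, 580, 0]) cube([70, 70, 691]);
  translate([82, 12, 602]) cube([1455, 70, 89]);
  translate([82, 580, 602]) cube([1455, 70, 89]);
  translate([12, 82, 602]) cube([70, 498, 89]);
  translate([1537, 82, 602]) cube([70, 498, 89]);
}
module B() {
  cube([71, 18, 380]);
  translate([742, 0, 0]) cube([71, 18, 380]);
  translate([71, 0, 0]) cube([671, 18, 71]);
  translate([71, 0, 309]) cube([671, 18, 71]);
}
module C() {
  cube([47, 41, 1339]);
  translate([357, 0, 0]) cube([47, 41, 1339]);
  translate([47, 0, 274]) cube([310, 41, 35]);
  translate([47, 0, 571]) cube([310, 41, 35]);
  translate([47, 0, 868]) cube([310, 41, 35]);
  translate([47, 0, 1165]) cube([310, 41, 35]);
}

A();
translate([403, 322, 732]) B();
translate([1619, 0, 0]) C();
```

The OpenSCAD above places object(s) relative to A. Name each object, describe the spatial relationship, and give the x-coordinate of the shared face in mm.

A is a table. B is a picture frame. C is a ladder. The picture frame is on top of the table, centred. The ladder is against the table's +x side, with their −y faces flush. The x-coordinate of the shared face is 1619 mm.

The table's +x face and the ladder's −x face are both at x = 1619 mm.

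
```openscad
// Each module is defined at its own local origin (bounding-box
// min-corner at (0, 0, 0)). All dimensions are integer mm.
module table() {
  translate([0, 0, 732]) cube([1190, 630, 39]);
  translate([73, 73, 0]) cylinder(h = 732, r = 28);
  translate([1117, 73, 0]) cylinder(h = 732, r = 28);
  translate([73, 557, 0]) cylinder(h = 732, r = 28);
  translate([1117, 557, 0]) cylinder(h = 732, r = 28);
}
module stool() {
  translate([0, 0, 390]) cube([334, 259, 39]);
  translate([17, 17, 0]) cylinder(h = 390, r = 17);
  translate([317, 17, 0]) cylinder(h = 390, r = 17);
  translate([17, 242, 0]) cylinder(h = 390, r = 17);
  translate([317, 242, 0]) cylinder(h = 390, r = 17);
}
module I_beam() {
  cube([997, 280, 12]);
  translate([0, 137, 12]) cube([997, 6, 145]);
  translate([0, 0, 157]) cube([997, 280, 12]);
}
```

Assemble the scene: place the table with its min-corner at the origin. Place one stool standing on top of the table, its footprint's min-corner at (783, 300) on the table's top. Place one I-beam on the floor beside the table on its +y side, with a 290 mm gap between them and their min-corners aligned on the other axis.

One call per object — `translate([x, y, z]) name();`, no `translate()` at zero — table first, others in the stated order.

table();
translate([783, 300, 771]) stool();
translate([0, 920, 0]) I_beam();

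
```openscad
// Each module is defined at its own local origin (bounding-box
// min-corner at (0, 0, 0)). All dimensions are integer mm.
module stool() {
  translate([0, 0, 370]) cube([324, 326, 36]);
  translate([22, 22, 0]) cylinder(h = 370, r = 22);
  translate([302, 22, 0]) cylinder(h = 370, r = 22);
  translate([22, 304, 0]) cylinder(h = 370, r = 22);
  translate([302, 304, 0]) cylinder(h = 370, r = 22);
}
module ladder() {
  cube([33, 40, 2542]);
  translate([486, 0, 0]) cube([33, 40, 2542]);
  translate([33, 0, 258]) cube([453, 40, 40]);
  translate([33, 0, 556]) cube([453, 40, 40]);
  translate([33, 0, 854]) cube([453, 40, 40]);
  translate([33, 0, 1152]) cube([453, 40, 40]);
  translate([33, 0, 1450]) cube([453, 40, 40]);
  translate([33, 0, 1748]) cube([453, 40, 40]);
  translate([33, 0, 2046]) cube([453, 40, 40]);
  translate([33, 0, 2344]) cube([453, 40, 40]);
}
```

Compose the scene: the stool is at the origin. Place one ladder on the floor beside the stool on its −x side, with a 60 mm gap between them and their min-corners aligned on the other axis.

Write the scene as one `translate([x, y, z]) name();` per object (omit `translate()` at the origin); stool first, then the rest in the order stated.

stool();
translate([-579, 0, 0]) ladder();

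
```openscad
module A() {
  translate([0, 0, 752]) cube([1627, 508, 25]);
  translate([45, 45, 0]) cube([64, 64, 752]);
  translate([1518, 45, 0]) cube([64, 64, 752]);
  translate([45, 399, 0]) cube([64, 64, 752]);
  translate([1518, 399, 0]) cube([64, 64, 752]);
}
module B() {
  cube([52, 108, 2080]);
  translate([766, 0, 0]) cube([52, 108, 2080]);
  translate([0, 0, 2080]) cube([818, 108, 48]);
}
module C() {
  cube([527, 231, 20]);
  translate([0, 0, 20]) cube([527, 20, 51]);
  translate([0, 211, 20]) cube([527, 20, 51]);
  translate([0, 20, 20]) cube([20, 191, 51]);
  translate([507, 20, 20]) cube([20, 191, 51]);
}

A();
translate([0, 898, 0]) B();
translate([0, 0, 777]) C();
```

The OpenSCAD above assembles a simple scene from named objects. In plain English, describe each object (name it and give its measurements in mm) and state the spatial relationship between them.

A is a rectangular dining table. The top is 1627×508×25 mm with its upper surface at z = 777 mm. It stands on four 64×64 mm square legs, each inset 45 mm from the nearest pair of top edges, running from the floor to the underside of the top.

B is a door frame. The clear opening is 714 mm wide and 2080 mm high. Two 52 mm wide jambs, 108 mm deep, stand either side of the opening from the floor to the top of the opening. A 48 mm thick head sits across the top of both jambs, spanning the full outside width of the frame.

C is an open storage box with external size 527×231×71 mm and wall thickness 20 mm (the base is also 20 mm thick). The base covers the whole footprint; the four walls stand on the base, with the y-facing walls full-width and the x-facing walls fitting between their inner faces.

The door frame is on the floor beside the table on its +y side. The open box is on top of the table.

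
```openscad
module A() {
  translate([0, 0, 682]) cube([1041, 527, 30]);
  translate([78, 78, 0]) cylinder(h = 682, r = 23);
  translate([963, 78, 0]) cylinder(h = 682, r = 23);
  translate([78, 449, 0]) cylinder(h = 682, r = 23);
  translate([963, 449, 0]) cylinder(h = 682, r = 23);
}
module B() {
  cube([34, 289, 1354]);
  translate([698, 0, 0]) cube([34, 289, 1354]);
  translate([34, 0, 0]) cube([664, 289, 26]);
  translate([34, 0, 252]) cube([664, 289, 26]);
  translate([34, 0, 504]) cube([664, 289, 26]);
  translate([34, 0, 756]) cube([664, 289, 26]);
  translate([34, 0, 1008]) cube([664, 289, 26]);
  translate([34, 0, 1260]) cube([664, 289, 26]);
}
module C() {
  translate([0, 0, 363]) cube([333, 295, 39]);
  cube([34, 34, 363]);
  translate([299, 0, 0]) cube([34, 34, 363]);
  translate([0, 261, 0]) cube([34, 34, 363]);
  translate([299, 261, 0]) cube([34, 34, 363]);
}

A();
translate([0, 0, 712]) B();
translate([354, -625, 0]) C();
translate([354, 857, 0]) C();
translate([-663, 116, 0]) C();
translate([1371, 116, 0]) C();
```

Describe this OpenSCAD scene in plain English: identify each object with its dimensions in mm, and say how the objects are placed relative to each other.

A is a table: top 1041 mm (x) × 527 mm (y), 30 mm thick, upper face at z = 712 mm, on four round legs of 46 mm diameter, each leg's bounding box inset 55 mm from the nearest pair of top edges, running from z = 0 to the bottom of the top.

B is an open bookshelf. Two side panels, each 34 mm thick, 289 mm deep and 1354 mm tall, stand 732 mm apart (outside-to-outside). Between them sit 6 shelves, each 26 mm thick and 289 mm deep, spanning the full gap between the sides. The bottom shelf rests on the floor (its underside at z = 0) and the clear gap between one shelf's top and the next shelf's underside is 226 mm.

C is a simple wooden stool: a rectangular seat 333 mm (x) by 295 mm (y), 39 mm thick, top face at z = 402 mm, on four square legs, each 34×34 mm in cross-section. The legs rest on z = 0, each flush with a corner of the seat.

The bookshelf is on top of the table. Four stools sit around the table at the −y, +y, −x, +x sides.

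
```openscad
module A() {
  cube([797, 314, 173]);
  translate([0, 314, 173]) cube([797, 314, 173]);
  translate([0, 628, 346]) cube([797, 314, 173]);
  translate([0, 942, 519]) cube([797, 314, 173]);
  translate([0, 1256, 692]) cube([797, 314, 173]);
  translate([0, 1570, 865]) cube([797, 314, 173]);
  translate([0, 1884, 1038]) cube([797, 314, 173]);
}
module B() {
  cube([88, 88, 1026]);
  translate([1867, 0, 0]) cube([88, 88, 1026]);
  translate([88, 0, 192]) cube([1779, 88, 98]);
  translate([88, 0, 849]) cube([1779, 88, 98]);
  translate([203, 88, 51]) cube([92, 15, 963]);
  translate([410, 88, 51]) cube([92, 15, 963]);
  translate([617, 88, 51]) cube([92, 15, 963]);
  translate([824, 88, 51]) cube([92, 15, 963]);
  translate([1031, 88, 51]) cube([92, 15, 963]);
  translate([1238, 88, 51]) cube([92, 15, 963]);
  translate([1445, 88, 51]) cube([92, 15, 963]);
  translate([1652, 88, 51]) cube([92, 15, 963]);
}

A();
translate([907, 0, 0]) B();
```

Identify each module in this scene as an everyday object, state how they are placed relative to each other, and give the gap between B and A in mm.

A is a staircase. B is a fence section. The fence section is on the floor beside the staircase on its +x side. The gap between the fence section and the staircase is 110 mm.

The fence section's nearest face is 110 mm from the staircase's +x face.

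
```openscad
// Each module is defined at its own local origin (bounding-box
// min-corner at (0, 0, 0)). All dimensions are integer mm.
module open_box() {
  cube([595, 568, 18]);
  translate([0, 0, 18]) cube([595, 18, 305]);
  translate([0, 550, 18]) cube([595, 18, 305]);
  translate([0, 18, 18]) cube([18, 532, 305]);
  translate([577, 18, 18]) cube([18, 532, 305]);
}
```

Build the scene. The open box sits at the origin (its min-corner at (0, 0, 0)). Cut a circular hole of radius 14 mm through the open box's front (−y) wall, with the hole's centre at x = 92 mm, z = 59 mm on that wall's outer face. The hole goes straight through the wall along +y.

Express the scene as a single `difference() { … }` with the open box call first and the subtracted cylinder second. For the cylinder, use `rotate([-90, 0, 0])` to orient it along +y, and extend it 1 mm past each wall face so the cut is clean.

difference() {
  open_box();
  translate([92, -1, 59]) rotate([-90, 0, 0]) cylinder(h = 20, r = 14);
}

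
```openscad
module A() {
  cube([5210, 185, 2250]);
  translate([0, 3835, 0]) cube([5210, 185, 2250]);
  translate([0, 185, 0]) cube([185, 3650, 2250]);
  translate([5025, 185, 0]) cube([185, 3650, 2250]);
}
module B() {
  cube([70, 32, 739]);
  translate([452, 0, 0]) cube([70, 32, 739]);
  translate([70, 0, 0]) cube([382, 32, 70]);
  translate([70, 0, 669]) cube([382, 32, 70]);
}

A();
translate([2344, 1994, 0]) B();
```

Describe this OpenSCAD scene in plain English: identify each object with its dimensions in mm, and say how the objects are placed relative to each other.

A is a box-shaped house frame (walls only): outside footprint 5210×4020 mm, wall height 2250 mm, wall thickness 185 mm. The two y-facing walls run the full x-width; the two x-facing walls fit between the inner faces of the y-facing walls.

B is a rectangular picture frame lying in the x–z plane (depth along y). The opening is 382 mm wide (x) by 599 mm tall (z), surrounded by a border 70 mm wide on all four sides. The frame is 32 mm deep and is made of two full-height vertical stiles with two horizontal rails fitted between them.

The picture frame sits inside the house frame, centred.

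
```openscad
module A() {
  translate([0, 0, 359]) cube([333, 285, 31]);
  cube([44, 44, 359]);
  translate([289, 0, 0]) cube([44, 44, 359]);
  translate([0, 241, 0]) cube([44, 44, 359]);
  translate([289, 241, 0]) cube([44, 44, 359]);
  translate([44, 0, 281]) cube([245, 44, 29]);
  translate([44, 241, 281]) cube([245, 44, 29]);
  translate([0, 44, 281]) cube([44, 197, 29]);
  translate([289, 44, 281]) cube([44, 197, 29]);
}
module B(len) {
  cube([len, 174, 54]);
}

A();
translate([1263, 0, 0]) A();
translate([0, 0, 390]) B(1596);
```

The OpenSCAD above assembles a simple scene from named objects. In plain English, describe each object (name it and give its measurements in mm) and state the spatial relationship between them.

A is a four-legged stool. The seat is 333×285 mm, 31 mm thick, top at z = 390 mm. It stands on four square legs, each 44×44 mm in cross-section, from z = 0 to the seat underside, each flush with a corner of the seat. Four stretchers, 44 mm wide and 29 mm tall, connect adjacent legs with their undersides at z = 281 mm, each running between the inner faces of the legs it joins and aligned with the legs' outer faces on the other axis.

B is a rectangular beam 1596 mm long (x), 174 mm deep (y), 54 mm thick (z).

The beam spans the tops of two stools placed 930 mm apart, resting at z = 390 mm.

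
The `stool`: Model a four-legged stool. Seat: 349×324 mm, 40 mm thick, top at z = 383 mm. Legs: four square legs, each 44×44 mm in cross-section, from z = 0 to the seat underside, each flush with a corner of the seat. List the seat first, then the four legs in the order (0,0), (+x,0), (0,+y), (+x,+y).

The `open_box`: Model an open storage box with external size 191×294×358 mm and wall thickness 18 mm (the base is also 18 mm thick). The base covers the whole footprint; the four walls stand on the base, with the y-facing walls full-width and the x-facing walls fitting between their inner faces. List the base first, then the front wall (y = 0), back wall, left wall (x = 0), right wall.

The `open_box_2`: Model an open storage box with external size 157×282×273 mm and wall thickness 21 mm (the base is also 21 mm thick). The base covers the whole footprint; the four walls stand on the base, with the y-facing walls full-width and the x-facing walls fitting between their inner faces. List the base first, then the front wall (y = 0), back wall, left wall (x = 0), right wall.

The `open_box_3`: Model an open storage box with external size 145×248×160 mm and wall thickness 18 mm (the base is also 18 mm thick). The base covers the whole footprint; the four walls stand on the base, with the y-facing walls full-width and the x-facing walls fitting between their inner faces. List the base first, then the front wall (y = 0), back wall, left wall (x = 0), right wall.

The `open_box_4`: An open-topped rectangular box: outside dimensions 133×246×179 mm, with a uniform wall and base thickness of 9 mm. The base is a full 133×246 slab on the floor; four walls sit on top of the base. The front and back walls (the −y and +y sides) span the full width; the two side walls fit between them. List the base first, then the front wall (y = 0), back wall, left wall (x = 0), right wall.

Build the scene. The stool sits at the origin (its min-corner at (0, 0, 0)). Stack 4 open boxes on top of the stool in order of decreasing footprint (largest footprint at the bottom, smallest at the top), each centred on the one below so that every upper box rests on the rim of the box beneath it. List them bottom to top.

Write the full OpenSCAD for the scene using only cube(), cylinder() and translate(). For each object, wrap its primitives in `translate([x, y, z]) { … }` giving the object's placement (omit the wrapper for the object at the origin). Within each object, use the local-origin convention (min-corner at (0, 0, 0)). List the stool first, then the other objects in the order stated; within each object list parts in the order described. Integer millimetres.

translate([0, 0, 343]) cube([349, 324, 40]);
cube([44, 44, 343]);
translate([305, 0, 0]) cube([44, 44, 343]);
translate([0, 280, 0]) cube([44, 44, 343]);
translate([305, 280, 0]) cube([44, 44, 343]);
translate([79, 15, 383]) {
  cube([191, 294, 18]);
  translate([0, 0, 18]) cube([191, 18, 340]);
  translate([0, 276, 18]) cube([191, 18, 340]);
  translate([0, 18, 18]) cube([18, 258, 340]);
  translate([173, 18, 18]) cube([18, 258, 340]);
}
translate([96, 21, 741]) {
  cube([157, 282, 21]);
  translate([0, 0, 21]) cube([157, 21, 252]);
  translate([0, 261, 21]) cube([157, 21, 252]);
  translate([0, 21, 21]) cube([21, 240, 252]);
  translate([136, 21, 21]) cube([21, 240, 252]);
}
translate([102, 38, 1014]) {
  cube([145, 248, 18]);
  translate([0, 0, 18]) cube([145, 18, 142]);
  translate([0, 230, 18]) cube([145, 18, 142]);
  translate([0, 18, 18]) cube([18, 212, 142]);
  translate([127, 18, 18]) cube([18, 212, 142]);
}
translate([108, 39, 1174]) {
  cube([133, 246, 9]);
  translate([0, 0, 9]) cube([133, 9, 170]);
  translate([0, 237, 9]) cube([133, 9, 170]);
  translate([0, 9, 9]) cube([9, 228, 170]);
  translate([124, 9, 9]) cube([9, 228, 170]);
}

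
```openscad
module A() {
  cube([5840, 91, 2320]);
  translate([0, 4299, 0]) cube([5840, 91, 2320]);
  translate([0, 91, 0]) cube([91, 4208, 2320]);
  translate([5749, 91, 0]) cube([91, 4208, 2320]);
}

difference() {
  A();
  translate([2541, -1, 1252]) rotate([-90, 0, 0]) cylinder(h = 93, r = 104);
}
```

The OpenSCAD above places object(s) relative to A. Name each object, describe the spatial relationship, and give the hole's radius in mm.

The subtracted cylinder has r = 104 mm.

A is a house frame. The house frame has a circular hole through its front wall. The hole's radius is 104 mm.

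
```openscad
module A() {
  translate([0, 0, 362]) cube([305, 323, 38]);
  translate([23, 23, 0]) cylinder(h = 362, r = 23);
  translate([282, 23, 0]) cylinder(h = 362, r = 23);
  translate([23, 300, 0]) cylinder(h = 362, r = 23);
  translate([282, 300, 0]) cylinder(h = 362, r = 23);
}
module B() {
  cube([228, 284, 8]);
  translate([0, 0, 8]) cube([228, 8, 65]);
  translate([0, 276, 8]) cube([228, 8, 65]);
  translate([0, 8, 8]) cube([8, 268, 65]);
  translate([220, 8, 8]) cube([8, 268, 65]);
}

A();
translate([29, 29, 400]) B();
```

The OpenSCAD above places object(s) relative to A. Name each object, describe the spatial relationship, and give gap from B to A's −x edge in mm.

The open box's min-x is at 29; the stool's min-x is 0; gap = 29 mm.

A is a stool. B is an open box. The open box is on top of the stool. The gap from the open box to the stool's −x edge is 29 mm.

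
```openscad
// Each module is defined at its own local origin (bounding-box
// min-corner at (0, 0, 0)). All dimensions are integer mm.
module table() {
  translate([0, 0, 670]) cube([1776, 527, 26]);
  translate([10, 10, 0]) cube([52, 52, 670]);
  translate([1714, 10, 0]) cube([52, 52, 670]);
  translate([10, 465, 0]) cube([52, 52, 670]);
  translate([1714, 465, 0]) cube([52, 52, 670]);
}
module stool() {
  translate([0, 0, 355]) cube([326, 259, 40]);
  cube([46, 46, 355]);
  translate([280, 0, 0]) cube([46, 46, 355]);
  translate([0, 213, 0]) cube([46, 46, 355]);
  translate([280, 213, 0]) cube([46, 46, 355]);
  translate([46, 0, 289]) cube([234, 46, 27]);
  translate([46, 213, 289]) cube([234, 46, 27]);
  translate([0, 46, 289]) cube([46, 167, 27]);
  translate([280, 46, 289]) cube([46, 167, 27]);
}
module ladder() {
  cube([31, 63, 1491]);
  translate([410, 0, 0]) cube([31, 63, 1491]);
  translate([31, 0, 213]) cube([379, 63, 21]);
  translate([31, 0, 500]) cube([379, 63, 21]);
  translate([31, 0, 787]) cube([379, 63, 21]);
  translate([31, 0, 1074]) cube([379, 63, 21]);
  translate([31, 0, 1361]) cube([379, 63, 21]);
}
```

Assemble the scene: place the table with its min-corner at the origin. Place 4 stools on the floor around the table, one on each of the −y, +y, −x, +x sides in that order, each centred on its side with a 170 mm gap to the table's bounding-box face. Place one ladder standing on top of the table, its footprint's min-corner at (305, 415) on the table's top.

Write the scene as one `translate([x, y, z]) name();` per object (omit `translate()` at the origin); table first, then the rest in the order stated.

table();
translate([725, -429, 0]) stool();
translate([725, 697, 0]) stool();
translate([-496, 134, 0]) stool();
translate([1946, 134, 0]) stool();
translate([305, 415, 696]) ladder();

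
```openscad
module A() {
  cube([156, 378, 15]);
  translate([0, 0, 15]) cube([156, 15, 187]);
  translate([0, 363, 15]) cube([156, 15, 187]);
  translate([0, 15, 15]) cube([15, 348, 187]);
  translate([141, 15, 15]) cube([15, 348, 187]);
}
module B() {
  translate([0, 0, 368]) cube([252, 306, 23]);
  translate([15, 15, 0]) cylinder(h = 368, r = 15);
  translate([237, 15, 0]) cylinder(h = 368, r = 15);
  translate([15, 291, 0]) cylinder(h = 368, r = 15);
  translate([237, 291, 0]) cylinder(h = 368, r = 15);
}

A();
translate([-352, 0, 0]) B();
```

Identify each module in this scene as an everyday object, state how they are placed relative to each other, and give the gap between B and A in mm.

A is an open box. B is a stool. The stool is on the floor beside the open box on its −x side. The gap between the stool and the open box is 100 mm.

The stool's nearest face is 100 mm from the open box's −x face.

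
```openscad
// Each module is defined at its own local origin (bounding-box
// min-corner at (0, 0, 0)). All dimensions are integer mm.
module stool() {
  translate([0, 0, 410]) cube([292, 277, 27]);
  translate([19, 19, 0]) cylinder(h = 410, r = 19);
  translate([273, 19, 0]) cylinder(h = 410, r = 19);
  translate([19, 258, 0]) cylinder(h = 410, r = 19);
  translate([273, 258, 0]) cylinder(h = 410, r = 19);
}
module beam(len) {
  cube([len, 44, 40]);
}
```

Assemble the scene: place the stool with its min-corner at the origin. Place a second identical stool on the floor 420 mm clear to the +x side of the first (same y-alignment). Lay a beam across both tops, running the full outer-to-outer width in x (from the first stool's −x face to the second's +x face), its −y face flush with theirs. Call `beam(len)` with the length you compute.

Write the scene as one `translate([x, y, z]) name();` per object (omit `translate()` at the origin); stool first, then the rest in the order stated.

stool();
translate([712, 0, 0]) stool();
translate([0, 0, 437]) beam(1004);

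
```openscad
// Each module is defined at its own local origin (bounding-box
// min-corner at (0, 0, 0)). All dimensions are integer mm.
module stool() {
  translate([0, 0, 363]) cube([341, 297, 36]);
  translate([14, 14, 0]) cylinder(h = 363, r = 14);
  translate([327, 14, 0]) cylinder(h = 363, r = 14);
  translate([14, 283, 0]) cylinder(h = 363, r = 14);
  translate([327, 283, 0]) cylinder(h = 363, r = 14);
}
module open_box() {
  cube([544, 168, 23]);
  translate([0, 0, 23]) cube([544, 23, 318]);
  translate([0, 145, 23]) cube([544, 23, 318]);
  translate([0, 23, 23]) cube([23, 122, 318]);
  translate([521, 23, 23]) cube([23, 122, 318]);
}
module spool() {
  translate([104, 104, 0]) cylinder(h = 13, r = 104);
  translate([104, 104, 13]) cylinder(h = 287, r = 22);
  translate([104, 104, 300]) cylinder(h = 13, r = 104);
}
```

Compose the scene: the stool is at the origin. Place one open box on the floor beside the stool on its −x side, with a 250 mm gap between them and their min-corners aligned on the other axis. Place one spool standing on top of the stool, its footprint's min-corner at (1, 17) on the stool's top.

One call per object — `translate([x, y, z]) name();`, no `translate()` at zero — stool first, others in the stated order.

stool();
translate([-794, 0, 0]) open_box();
translate([1, 17, 399]) spool();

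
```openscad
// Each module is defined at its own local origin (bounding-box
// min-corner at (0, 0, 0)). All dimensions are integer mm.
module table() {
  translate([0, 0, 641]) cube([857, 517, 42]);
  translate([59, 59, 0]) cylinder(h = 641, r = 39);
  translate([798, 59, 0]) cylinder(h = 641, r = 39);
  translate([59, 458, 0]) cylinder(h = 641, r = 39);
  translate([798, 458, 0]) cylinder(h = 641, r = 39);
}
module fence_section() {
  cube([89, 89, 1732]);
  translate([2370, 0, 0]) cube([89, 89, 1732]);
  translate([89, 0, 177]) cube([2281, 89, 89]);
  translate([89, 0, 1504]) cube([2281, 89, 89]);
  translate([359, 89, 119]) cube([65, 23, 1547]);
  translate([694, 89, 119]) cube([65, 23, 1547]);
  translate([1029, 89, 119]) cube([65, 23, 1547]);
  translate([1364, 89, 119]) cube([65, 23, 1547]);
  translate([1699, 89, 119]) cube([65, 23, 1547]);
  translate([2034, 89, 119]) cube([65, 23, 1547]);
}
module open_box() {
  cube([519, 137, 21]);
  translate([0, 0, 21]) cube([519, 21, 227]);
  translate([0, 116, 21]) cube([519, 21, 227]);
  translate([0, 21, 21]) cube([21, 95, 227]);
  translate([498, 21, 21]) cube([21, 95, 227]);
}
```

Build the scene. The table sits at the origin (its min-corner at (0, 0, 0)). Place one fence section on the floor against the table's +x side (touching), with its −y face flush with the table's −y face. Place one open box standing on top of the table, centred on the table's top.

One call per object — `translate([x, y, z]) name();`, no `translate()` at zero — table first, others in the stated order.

table();
translate([857, 0, 0]) fence_section();
translate([169, 190, 683]) open_box();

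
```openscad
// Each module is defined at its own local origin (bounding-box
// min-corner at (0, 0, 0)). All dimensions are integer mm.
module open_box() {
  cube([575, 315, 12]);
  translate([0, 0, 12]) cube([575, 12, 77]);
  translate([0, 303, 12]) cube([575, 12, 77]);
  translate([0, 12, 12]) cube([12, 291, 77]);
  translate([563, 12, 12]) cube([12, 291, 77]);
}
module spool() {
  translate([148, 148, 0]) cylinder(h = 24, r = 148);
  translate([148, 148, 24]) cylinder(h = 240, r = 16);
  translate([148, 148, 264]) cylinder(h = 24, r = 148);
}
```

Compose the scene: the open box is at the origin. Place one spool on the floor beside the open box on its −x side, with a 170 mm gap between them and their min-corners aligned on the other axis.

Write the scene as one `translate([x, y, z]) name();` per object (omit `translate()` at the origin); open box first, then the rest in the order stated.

open_box();
translate([-466, 0, 0]) spool();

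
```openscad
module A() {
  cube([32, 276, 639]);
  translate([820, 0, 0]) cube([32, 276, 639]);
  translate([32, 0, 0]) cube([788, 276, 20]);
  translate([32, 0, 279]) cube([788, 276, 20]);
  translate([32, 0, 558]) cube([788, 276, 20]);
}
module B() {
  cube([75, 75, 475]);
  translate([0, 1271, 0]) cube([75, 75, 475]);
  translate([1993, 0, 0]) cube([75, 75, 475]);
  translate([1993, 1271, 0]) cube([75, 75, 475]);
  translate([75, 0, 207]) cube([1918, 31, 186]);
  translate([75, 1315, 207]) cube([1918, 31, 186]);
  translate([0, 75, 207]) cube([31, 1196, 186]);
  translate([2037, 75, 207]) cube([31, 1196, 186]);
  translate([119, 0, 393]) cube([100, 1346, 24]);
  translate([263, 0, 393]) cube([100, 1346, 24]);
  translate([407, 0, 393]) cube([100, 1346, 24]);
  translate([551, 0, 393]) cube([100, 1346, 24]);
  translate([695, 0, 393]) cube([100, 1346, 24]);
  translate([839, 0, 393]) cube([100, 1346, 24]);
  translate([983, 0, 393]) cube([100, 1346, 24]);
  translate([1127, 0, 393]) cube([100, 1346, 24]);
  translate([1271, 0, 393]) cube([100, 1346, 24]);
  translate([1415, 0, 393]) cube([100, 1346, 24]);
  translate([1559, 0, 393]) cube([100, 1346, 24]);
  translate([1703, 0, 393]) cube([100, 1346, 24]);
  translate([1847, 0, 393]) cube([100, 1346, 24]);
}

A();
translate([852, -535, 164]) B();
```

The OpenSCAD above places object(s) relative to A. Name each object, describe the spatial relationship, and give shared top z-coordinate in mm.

A is a bookshelf. B is a bed frame. The bed frame is beside the bookshelf with their tops flush at z = 639. The shared top z-coordinate is 639 mm.

Both tops at z = 639 mm.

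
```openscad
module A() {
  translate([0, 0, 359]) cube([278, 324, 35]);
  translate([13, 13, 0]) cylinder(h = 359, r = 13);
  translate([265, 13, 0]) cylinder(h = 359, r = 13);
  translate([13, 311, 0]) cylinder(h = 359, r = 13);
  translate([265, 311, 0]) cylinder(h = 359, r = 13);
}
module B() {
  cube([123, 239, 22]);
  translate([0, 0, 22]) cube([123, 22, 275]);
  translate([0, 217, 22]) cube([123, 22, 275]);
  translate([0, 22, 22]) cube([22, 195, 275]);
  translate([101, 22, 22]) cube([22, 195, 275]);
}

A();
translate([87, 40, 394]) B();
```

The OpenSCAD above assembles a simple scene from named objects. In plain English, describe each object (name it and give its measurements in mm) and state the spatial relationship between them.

A is a four-legged stool. The seat is a 278×324×35 mm slab whose top surface is at z = 394 mm; four round legs, each 26 mm in diameter, run from the floor (z = 0) to the underside of the seat, each leg's axis is inset half a diameter from the nearest pair of seat edges (so the leg's bounding box is flush with the corner).

B is an open storage box with external size 123×239×297 mm and wall thickness 22 mm (the base is also 22 mm thick). The base covers the whole footprint; the four walls stand on the base, with the y-facing walls full-width and the x-facing walls fitting between their inner faces.

The open box is on top of the stool.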